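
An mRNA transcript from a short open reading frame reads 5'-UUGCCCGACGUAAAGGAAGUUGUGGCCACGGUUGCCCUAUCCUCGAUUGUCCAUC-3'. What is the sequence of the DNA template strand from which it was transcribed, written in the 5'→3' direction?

Replace U with T to get the coding DNA strand: TTGCCCGACGTAAAGGAAGTTGTGGCCACGGTTGCCCTATCCTCGATTGTCCATC. The template strand is its reverse complement (complement AACGGGCTGCATTTCCTTCAACACCGGTGCCAACGGGATAGGAGCTAACAGGTAG, then reverse).

5'-GATGGACAATCGAGGATAGGGCAACCGTGGCCACAACTTCCTTTACGTCGGGCAA-3'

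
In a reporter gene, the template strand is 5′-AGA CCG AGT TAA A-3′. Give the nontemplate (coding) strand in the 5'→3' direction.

5'-TTTAACTCGGTCT-3'

The coding strand is complementary and antiparallel to the template: take the complement (A↔T, G↔C) and reverse.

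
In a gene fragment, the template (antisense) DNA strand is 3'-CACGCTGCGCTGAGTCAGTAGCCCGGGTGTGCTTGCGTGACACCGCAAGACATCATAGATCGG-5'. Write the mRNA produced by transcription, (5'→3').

5'-GUGCGACGCGACUCAGUCAUCGGGCCCACACGAACGCACUGUGGCGUUCUGUAGUAUCUAGCC-3'

Reading the template 3'→5' as shown, RNA polymerase pairs each base (A→U, T→A, G↔C) to build mRNA 5'→3' directly.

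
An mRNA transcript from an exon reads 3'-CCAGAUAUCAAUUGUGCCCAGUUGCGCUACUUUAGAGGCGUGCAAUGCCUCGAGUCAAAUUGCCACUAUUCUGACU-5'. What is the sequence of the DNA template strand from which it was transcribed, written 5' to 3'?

Written 5'→3' the mRNA is UCAGUCUUAUCACCGUUAAACUGAGCUCCGUAACGUGCGGAGAUUUCAUCGCGUUGACCCGUGUUAACUAUAGACC, so the coding DNA strand is TCAGTCTTATCACCGTTAAACTGAGCTCCGTAACGTGCGGAGATTTCATCGCGTTGACCCGTGTTAACTATAGACC. The template is its reverse complement.

5'-GGTCTATAGTTAACACGGGTCAACGCGATGAAATCTCCGCACGTTACGGAGCTCAGTTTAACGGTGATAAGACTGA-3'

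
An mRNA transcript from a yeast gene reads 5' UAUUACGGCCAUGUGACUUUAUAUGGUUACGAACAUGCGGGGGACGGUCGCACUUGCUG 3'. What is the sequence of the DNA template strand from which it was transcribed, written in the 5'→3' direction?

5'-CAGCAAGTGCGACCGTCCCCCGCATGTTCGTAACCATATAAAGTCACATGGCCGTAATA-3'

Replace U with T to get the coding DNA strand: TATTACGGCCATGTGACTTTATATGGTTACGAACATGCGGGGGACGGTCGCACTTGCTG. The template strand is its reverse complement (complement ATAATGCCGGTACACTGAAATATACCAATGCTTGTACGCCCCCTGCCAGCGTGAACGAC, then reverse).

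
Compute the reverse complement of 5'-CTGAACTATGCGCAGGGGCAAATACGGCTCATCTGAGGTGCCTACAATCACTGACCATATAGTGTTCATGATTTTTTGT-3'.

Reading the sequence 3'→5' and pairing each base (A↔T, G↔C) gives the reverse complement directly.

5′-ACAAAAAATCATGAACACTATATGGTCAGTGATTGTAGGCACCTCAGATGAGCCGTATTTGCCCCTGCGCATAGTTCAG-3′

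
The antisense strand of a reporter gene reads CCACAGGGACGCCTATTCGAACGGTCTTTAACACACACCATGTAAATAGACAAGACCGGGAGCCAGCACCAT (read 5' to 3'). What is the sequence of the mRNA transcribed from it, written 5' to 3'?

5'-AUGGUGCUGGCUCCCGGUCUUGUCUAUUUACAUGGUGUGUGUUAAAGACCGUUCGAAUAGGCGUCCCUGUGG-3'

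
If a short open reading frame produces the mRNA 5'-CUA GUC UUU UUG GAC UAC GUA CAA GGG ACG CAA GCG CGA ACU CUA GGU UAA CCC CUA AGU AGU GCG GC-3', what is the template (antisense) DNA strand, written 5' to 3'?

5'-GCCGCACTACTTAGGGGTTAACCTAGAGTTCGCGCTTGCGTCCCTTGTACGTAGTCCAAAAAGACTAG-3'

Replace U with T to get the coding DNA strand: CTAGTCTTTTTGGACTACGTACAAGGGACGCAAGCGCGAACTCTAGGTTAACCCCTAAGTAGTGCGGC. The template strand is its reverse complement (complement GATCAGAAAAACCTGATGCATGTTCCCTGCGTTCGCGCTTGAGATCCAATTGGGGATTCATCACGCCG, then reverse).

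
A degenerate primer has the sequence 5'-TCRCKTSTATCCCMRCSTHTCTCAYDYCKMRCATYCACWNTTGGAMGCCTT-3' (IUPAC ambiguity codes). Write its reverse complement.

Standard pairs A↔T, G↔C; ambiguity codes pair R↔Y, M↔K, W↔W, S↔S, D↔H, N↔N. Complement (AGYGMASATAGGGKYGSADAGAGTRHRGMKYGTARGTGWNAACCTKCGGAA), then reverse for 5'→3'.

5'-AAGGCKTCCAANWGTGRATGYKMGRHRTGAGADASGYKGGGATASAMGYGA-3'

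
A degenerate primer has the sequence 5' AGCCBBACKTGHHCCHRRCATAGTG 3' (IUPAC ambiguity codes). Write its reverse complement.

Standard pairs A↔T, G↔C; ambiguity codes pair R↔Y, K↔M, B↔V, H↔D. Complement (TCGGVVTGMACDDGGDYYGTATCAC), then reverse for 5'→3'.

5'-CACTATGYYDGGDDCAMGTVVGGCT-3'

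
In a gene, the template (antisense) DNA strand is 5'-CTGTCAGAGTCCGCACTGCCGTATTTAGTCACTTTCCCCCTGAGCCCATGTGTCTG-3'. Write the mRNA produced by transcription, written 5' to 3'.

5'-CAGACACAUGGGCUCAGGGGGAAAGUGACUAAAUACGGCAGUGCGGACUCUGACAG-3'

RNA polymerase reads the template 3'→5' and synthesizes mRNA 5'→3' by base-pairing (A→U, T→A, G↔C). The complement of the template is GACAGTCTCAGGCGTGACGGCATAAATCAGTGAAAGGGGGACTCGGGTACACAGAC; antiparallel, so 5'→3' the coding strand is CAGACACATGGGCTCAGGGGGAAAGTGACTAAATACGGCAGTGCGGACTCTGACAG. Replace T with U for the mRNA.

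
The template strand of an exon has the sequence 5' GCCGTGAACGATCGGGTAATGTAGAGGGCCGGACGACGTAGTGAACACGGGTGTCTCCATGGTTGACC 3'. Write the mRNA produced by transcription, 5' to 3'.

5'-GGUCAACCAUGGAGACACCCGUGUUCACUACGUCGUCCGGCCCUCUACAUUACCCGAUCGUUCACGGC-3'

RNA polymerase reads the template 3'→5' and synthesizes mRNA 5'→3' by base-pairing (A→U, T→A, G↔C). The complement of the template is CGGCACTTGCTAGCCCATTACATCTCCCGGCCTGCTGCATCACTTGTGCCCACAGAGGTACCAACTGG; antiparallel, so 5'→3' the coding strand is GGTCAACCATGGAGACACCCGTGTTCACTACGTCGTCCGGCCCTCTACATTACCCGATCGTTCACGGC. Replace T with U for the mRNA.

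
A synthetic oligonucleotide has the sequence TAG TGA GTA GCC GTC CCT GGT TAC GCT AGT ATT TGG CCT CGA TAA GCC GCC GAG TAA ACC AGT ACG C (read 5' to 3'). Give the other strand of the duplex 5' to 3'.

5'-GCGTACTGGTTTACTCGGCGGCTTATCGAGGCCAAATACTAGCGTAACCAGGGACGGCTACTCACTA-3'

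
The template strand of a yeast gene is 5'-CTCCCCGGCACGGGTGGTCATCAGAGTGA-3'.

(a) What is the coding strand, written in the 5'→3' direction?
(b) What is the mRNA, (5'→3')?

(a) 5′-TCACTCTGATGACCACCCGTGCCGGGGAG-3′
(b) 5'-UCACUCUGAUGACCACCCGUGCCGGGGAG-3'

(a) The coding strand is the reverse complement of the template: complement GAGGGGCCGTGCCCACCAGTAGTCTCACT, then reverse.
(b) mRNA has the coding-strand sequence with T→U.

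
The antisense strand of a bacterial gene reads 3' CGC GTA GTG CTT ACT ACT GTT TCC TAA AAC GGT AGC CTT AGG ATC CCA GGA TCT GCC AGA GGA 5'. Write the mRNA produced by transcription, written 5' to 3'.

Reading the template 3'→5' as shown, RNA polymerase pairs each base (A→U, T→A, G↔C) to build mRNA 5'→3' directly.

5'-GCGCAUCACGAAUGAUGACAAAGGAUUUUGCCAUCGGAAUCCUAGGGUCCUAGACGGUCUCCU-3'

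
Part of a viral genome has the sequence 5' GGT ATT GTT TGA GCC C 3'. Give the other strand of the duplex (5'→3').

5'-GGGCTCAAACAATACC-3'

The complement of GGTATTGTTTGAGCCC is CCATAACAAACTCGGG (A↔T, G↔C). DNA strands are antiparallel, so the complementary strand runs 3'→5'; reversing gives the 5'→3' form.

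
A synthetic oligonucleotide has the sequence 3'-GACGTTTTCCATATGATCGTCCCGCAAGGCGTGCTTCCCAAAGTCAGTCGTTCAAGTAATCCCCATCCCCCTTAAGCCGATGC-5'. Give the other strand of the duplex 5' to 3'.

5'-CTGCAAAAGGTATACTAGCAGGGCGTTCCGCACGAAGGGTTTCAGTCAGCAAGTTCATTAGGGGTAGGGGGAATTCGGCTACG-3'

The strand is given 3'→5', so its complement runs 5'→3' in the same left-to-right order: pair each base A↔T, G↔C.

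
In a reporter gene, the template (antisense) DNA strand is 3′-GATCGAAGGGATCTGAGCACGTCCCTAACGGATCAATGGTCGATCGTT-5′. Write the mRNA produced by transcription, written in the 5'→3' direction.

5'-CUAGCUUCCCUAGACUCGUGCAGGGAUUGCCUAGUUACCAGCUAGCAA-3'

Reading the template 3'→5' as shown, RNA polymerase pairs each base (A→U, T→A, G↔C) to build mRNA 5'→3' directly.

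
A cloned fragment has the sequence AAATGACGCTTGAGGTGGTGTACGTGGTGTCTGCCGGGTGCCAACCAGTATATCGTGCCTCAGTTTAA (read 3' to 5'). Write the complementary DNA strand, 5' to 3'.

The strand is given 3'→5', so its complement runs 5'→3' in the same left-to-right order: pair each base A↔T, G↔C.

5'-TTTACTGCGAACTCCACCACATGCACCACAGACGGCCCACGGTTGGTCATATAGCACGGAGTCAAATT-3'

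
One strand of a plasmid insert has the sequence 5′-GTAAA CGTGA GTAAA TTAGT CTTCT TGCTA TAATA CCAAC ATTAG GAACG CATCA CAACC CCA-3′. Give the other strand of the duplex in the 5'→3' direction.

Pairing A↔T and G↔C gives CATTTGCACTCATTTAATCAGAAGAACGATATTATGGTTGTAATCCTTGCGTAGTGTTGGGGT, running 3'→5'. Reverse for the 5'→3' convention.

5′-TGGGGTTGTGATGCGTTCCTAATGTTGGTATTATAGCAAGAAGACTAATTTACTCACGTTTAC-3′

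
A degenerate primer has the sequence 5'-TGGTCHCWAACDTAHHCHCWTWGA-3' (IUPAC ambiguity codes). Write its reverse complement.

Standard pairs A↔T, G↔C; ambiguity codes pair W↔W, D↔H. Complement (ACCAGDGWTTGHATDDGDGWAWCT), then reverse for 5'→3'.

5'-TCWAWGDGDDTAHGTTWGDGACCA-3'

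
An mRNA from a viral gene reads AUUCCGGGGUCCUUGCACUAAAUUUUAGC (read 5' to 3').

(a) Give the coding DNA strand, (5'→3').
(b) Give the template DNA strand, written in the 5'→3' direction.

(a) 5'-ATTCCGGGGTCCTTGCACTAAATTTTAGC-3'
(b) 5'-GCTAAAATTTAGTGCAAGGACCCCGGAAT-3'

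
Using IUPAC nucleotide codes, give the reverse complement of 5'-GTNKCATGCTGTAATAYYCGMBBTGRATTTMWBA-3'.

5'-TVWKAAATYCAVVKCGRRTATTACAGCATGMNAC-3'

Standard pairs A↔T, G↔C; ambiguity codes pair R↔Y, M↔K, W↔W, B↔V, N↔N. Complement (CANMGTACGACATTATRRGCKVVACYTAAAKWVT), then reverse for 5'→3'.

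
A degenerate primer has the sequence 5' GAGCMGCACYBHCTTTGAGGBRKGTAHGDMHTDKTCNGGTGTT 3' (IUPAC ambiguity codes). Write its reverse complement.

Standard pairs A↔T, G↔C; ambiguity codes pair R↔Y, M↔K, B↔V, D↔H, N↔N. Complement (CTCGKCGTGRVDGAAACTCCVYMCATDCHKDAHMAGNCCACAA), then reverse for 5'→3'.

5'-AACACCNGAMHADKHCDTACMYVCCTCAAAGDVRGTGCKGCTC-3'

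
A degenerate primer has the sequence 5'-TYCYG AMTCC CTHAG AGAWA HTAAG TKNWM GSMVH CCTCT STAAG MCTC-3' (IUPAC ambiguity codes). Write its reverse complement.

Standard pairs A↔T, G↔C; ambiguity codes pair Y↔R, M↔K, W↔W, S↔S, H↔D, V↔B, N↔N. Complement (ARGRCTKAGGGADTCTCTWTDATTCAMNWKCSKBDGGAGASATTCKGAG), then reverse for 5'→3'.

5'-GAGKCTTASAGAGGDBKSCKWNMACTTADTWTCTCTDAGGGAKTCRGRA-3'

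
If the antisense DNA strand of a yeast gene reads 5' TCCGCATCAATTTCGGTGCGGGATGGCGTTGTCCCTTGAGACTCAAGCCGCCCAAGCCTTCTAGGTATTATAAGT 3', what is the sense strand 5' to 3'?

5'-ACTTATAATACCTAGAAGGCTTGGGCGGCTTGAGTCTCAAGGGACAACGCCATCCCGCACCGAAATTGATGCGGA-3'

The coding strand is complementary and antiparallel to the template: take the complement (A↔T, G↔C) and reverse.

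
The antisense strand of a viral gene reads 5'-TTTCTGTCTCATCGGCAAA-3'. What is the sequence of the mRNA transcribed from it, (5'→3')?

5'-UUUGCCGAUGAGACAGAAA-3'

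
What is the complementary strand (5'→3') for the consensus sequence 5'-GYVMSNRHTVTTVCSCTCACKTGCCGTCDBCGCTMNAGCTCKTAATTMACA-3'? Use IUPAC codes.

5′-TGTKAATTAMGAGCTNKAGCGVHGACGGCAMGTGAGSGBAABADYNSKBRC-3′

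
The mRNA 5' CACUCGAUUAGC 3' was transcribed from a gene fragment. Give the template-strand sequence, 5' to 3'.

Replace U with T to get the coding DNA strand: CACTCGATTAGC. The template strand is its reverse complement (complement GTGAGCTAATCG, then reverse).

5'-GCTAATCGAGTG-3'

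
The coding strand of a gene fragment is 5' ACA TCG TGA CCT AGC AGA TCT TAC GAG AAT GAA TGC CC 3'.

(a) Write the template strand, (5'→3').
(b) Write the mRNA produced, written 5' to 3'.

(a) 5'-GGGCATTCATTCTCGTAAGATCTGCTAGGTCACGATGT-3'
(b) 5'-ACAUCGUGACCUAGCAGAUCUUACGAGAAUGAAUGCCC-3'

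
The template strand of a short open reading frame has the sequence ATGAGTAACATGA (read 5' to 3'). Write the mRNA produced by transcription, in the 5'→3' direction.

5′-UCAUGUUACUCAU-3′

The mRNA has the sequence of the coding strand (reverse complement of the template) with T→U. Reverse complement of ATGAGTAACATGA is TCATGTTACTCAT; then T→U.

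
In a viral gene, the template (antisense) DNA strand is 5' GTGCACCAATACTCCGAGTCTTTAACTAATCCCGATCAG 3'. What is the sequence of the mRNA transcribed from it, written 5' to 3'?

The mRNA has the sequence of the coding strand (reverse complement of the template) with T→U. Reverse complement of GTGCACCAATACTCCGAGTCTTTAACTAATCCCGATCAG is CTGATCGGGATTAGTTAAAGACTCGGAGTATTGGTGCAC; then T→U.

5'-CUGAUCGGGAUUAGUUAAAGACUCGGAGUAUUGGUGCAC-3'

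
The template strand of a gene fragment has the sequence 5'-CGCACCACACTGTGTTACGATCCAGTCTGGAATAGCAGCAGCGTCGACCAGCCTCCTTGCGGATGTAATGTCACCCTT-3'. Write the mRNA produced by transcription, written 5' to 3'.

5'-AAGGGUGACAUUACAUCCGCAAGGAGGCUGGUCGACGCUGCUGCUAUUCCAGACUGGAUCGUAACACAGUGUGGUGCG-3'

The mRNA has the sequence of the coding strand (reverse complement of the template) with T→U. Reverse complement of CGCACCACACTGTGTTACGATCCAGTCTGGAATAGCAGCAGCGTCGACCAGCCTCCTTGCGGATGTAATGTCACCCTT is AAGGGTGACATTACATCCGCAAGGAGGCTGGTCGACGCTGCTGCTATTCCAGACTGGATCGTAACACAGTGTGGTGCG; then T→U.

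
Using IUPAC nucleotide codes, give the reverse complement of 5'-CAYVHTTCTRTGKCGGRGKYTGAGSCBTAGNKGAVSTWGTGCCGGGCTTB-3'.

5'-VAAGCCCGGCACWASBTCMNCTAVGSCTCARMCYCCGMCAYAGAADBRTG-3'

Standard pairs A↔T, G↔C; ambiguity codes pair R↔Y, K↔M, W↔W, S↔S, B↔V, H↔D, N↔N. Complement (GTRBDAAGAYACMGCCYCMRACTCSGVATCNMCTBSAWCACGGCCCGAAV), then reverse for 5'→3'.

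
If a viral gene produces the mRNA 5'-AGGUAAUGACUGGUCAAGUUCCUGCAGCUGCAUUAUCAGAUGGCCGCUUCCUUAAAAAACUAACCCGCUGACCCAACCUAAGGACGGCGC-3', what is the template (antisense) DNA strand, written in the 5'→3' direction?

5'-GCGCCGTCCTTAGGTTGGGTCAGCGGGTTAGTTTTTTAAGGAAGCGGCCATCTGATAATGCAGCTGCAGGAACTTGACCAGTCATTACCT-3'

Replace U with T to get the coding DNA strand: AGGTAATGACTGGTCAAGTTCCTGCAGCTGCATTATCAGATGGCCGCTTCCTTAAAAAACTAACCCGCTGACCCAACCTAAGGACGGCGC. The template strand is its reverse complement (complement TCCATTACTGACCAGTTCAAGGACGTCGACGTAATAGTCTACCGGCGAAGGAATTTTTTGATTGGGCGACTGGGTTGGATTCCTGCCGCG, then reverse).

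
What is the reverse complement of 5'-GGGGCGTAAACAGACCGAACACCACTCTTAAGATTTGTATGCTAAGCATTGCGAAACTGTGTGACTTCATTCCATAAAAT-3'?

5'-ATTTTATGGAATGAAGTCACACAGTTTCGCAATGCTTAGCATACAAATCTTAAGAGTGGTGTTCGGTCTGTTTACGCCCC-3'

Complement each base (A↔T, G↔C): CCCCGCATTTGTCTGGCTTGTGGTGAGAATTCTAAACATACGATTCGTAACGCTTTGACACACTGAAGTAAGGTATTTTA. Then reverse.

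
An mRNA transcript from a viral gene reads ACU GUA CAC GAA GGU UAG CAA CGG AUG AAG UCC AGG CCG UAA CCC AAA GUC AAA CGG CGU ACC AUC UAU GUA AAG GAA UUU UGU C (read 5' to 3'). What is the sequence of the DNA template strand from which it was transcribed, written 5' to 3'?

Replace U with T to get the coding DNA strand: ACTGTACACGAAGGTTAGCAACGGATGAAGTCCAGGCCGTAACCCAAAGTCAAACGGCGTACCATCTATGTAAAGGAATTTTGTC. The template strand is its reverse complement (complement TGACATGTGCTTCCAATCGTTGCCTACTTCAGGTCCGGCATTGGGTTTCAGTTTGCCGCATGGTAGATACATTTCCTTAAAACAG, then reverse).

5'-GACAAAATTCCTTTACATAGATGGTACGCCGTTTGACTTTGGGTTACGGCCTGGACTTCATCCGTTGCTAACCTTCGTGTACAGT-3'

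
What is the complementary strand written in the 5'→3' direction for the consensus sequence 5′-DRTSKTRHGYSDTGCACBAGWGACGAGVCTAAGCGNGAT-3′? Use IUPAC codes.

5′-ATCNCGCTTAGBCTCGTCWCTVGTGCAHSRCDYAMSAYH-3′

Standard pairs A↔T, G↔C; ambiguity codes pair R↔Y, K↔M, W↔W, S↔S, B↔V, D↔H, N↔N. Complement (HYASMAYDCRSHACGTGVTCWCTGCTCBGATTCGCNCTA), then reverse for 5'→3'.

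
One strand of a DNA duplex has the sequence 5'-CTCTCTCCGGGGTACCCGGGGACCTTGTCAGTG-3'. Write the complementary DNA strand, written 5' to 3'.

5′-CACTGACAAGGTCCCCGGGTACCCCGGAGAGAG-3′

The complement of CTCTCTCCGGGGTACCCGGGGACCTTGTCAGTG is GAGAGAGGCCCCATGGGCCCCTGGAACAGTCAC (A↔T, G↔C). DNA strands are antiparallel, so the complementary strand runs 3'→5'; reversing gives the 5'→3' form.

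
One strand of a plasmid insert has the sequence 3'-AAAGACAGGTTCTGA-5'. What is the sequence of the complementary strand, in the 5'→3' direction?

The strand is given 3'→5', so its complement runs 5'→3' in the same left-to-right order: pair each base A↔T, G↔C.

5'-TTTCTGTCCAAGACT-3'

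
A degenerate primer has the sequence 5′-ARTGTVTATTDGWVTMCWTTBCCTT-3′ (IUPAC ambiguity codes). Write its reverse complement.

Standard pairs A↔T, G↔C; ambiguity codes pair R↔Y, M↔K, W↔W, B↔V, D↔H. Complement (TYACABATAAHCWBAKGWAAVGGAA), then reverse for 5'→3'.

5′-AAGGVAAWGKABWCHAATABACAYT-3′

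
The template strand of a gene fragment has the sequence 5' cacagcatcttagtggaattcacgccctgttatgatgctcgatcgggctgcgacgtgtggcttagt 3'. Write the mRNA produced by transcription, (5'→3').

5'-ACUAAGCCACACGUCGCAGCCCGAUCGAGCAUCAUAACAGGGCGUGAAUUCCACUAAGAUGCUGUG-3'

The mRNA has the sequence of the coding strand (reverse complement of the template) with T→U. Reverse complement of CACAGCATCTTAGTGGAATTCACGCCCTGTTATGATGCTCGATCGGGCTGCGACGTGTGGCTTAGT is ACTAAGCCACACGTCGCAGCCCGATCGAGCATCATAACAGGGCGTGAATTCCACTAAGATGCTGTG; then T→U.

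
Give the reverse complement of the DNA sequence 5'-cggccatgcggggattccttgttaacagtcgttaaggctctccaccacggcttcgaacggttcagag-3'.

Complement each base (A↔T, G↔C): GCCGGTACGCCCCTAAGGAACAATTGTCAGCAATTCCGAGAGGTGGTGCCGAAGCTTGCCAAGTCTC. Then reverse.

5'-CTCTGAACCGTTCGAAGCCGTGGTGGAGAGCCTTAACGACTGTTAACAAGGAATCCCCGCATGGCCG-3'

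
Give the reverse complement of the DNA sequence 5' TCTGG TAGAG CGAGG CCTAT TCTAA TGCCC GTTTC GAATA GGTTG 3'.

5'-CAACCTATTCGAAACGGGCATTAGAATAGGCCTCGCTCTACCAGA-3'

Complement each base (A↔T, G↔C): AGACCATCTCGCTCCGGATAAGATTACGGGCAAAGCTTATCCAAC. Then reverse.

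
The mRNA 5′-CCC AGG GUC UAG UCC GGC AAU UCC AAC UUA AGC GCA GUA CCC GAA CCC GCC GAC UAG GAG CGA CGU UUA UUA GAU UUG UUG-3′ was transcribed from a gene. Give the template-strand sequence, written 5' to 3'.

5'-CAACAAATCTAATAAACGTCGCTCCTAGTCGGCGGGTTCGGGTACTGCGCTTAAGTTGGAATTGCCGGACTAGACCCTGGG-3'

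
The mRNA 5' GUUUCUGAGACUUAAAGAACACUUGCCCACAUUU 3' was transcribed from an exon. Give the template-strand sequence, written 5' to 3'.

5'-AAATGTGGGCAAGTGTTCTTTAAGTCTCAGAAAC-3'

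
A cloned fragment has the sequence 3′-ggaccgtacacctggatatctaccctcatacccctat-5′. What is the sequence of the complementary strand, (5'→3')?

5'-CCTGGCATGTGGACCTATAGATGGGAGTATGGGGATA-3'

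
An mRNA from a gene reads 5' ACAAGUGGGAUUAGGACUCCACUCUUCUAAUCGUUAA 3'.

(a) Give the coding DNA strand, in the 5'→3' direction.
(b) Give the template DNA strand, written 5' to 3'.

(a) 5'-ACAAGTGGGATTAGGACTCCACTCTTCTAATCGTTAA-3'
(b) 5'-TTAACGATTAGAAGAGTGGAGTCCTAATCCCACTTGT-3'

(a) The coding strand matches the mRNA with U→T.
(b) The template strand is the reverse complement of the coding strand.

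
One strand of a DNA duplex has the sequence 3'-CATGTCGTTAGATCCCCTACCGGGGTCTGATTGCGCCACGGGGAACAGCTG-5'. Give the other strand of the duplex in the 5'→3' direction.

5'-GTACAGCAATCTAGGGGATGGCCCCAGACTAACGCGGTGCCCCTTGTCGAC-3'

The strand is given 3'→5', so its complement runs 5'→3' in the same left-to-right order: pair each base A↔T, G↔C.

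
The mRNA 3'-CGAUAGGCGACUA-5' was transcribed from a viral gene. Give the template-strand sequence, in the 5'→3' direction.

5'-GCTATCCGCTGAT-3'

Written 5'→3' the mRNA is AUCAGCGGAUAGC, so the coding DNA strand is ATCAGCGGATAGC. The template is its reverse complement.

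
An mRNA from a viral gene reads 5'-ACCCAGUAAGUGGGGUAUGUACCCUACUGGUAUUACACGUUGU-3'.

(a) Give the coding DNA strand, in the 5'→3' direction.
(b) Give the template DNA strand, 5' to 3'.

(a) 5'-ACCCAGTAAGTGGGGTATGTACCCTACTGGTATTACACGTTGT-3'
(b) 5′-ACAACGTGTAATACCAGTAGGGTACATACCCCACTTACTGGGT-3′

(a) The coding strand matches the mRNA with U→T.
(b) The template strand is the reverse complement of the coding strand.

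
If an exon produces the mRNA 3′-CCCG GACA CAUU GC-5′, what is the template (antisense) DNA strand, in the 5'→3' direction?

Written 5'→3' the mRNA is CGUUACACAGGCCC, so the coding DNA strand is CGTTACACAGGCCC. The template is its reverse complement.

5'-GGGCCTGTGTAACG-3'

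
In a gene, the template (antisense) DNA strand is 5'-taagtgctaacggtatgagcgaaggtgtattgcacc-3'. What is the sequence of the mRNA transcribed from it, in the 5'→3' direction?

5'-GGUGCAAUACACCUUCGCUCAUACCGUUAGCACUUA-3'

The mRNA has the sequence of the coding strand (reverse complement of the template) with T→U. Reverse complement of TAAGTGCTAACGGTATGAGCGAAGGTGTATTGCACC is GGTGCAATACACCTTCGCTCATACCGTTAGCACTTA; then T→U.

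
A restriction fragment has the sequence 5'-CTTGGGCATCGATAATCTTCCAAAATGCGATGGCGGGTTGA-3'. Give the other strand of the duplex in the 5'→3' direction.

5'-TCAACCCGCCATCGCATTTTGGAAGATTATCGATGCCCAAG-3'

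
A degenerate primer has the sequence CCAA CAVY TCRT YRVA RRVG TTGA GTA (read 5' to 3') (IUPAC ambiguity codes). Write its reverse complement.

5'-TACTCAACBYYTBYRAYGARBTGTTGG-3'

Standard pairs A↔T, G↔C; ambiguity codes pair R↔Y, V↔B. Complement (GGTTGTBRAGYARYBTYYBCAACTCAT), then reverse for 5'→3'.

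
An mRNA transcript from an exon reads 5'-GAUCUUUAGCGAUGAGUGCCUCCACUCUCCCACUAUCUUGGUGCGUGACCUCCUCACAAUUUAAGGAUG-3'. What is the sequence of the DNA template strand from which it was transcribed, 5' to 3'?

5'-CATCCTTAAATTGTGAGGAGGTCACGCACCAAGATAGTGGGAGAGTGGAGGCACTCATCGCTAAAGATC-3'

Replace U with T to get the coding DNA strand: GATCTTTAGCGATGAGTGCCTCCACTCTCCCACTATCTTGGTGCGTGACCTCCTCACAATTTAAGGATG. The template strand is its reverse complement (complement CTAGAAATCGCTACTCACGGAGGTGAGAGGGTGATAGAACCACGCACTGGAGGAGTGTTAAATTCCTAC, then reverse).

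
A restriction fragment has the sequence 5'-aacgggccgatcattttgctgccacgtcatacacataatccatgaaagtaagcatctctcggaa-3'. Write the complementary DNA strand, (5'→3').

5'-TTCCGAGAGATGCTTACTTTCATGGATTATGTGTATGACGTGGCAGCAAAATGATCGGCCCGTT-3'

The complement of AACGGGCCGATCATTTTGCTGCCACGTCATACACATAATCCATGAAAGTAAGCATCTCTCGGAA is TTGCCCGGCTAGTAAAACGACGGTGCAGTATGTGTATTAGGTACTTTCATTCGTAGAGAGCCTT (A↔T, G↔C). DNA strands are antiparallel, so the complementary strand runs 3'→5'; reversing gives the 5'→3' form.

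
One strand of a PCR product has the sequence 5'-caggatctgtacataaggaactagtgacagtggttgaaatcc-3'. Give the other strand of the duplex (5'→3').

5'-GGATTTCAACCACTGTCACTAGTTCCTTATGTACAGATCCTG-3'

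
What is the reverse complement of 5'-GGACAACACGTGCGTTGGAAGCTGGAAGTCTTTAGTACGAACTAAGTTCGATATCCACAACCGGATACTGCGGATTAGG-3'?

5'-CCTAATCCGCAGTATCCGGTTGTGGATATCGAACTTAGTTCGTACTAAAGACTTCCAGCTTCCAACGCACGTGTTGTCC-3'

Complement each base (A↔T, G↔C): CCTGTTGTGCACGCAACCTTCGACCTTCAGAAATCATGCTTGATTCAAGCTATAGGTGTTGGCCTATGACGCCTAATCC. Then reverse.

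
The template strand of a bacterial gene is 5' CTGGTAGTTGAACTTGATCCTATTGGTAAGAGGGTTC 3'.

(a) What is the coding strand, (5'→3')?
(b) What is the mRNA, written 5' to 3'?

(a) The coding strand is the reverse complement of the template: complement GACCATCAACTTGAACTAGGATAACCATTCTCCCAAG, then reverse.
(b) mRNA has the coding-strand sequence with T→U.

(a) 5'-GAACCCTCTTACCAATAGGATCAAGTTCAACTACCAG-3'
(b) 5'-GAACCCUCUUACCAAUAGGAUCAAGUUCAACUACCAG-3'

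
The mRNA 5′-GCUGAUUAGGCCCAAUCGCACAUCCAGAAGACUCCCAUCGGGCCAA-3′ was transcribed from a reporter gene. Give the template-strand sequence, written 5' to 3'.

Replace U with T to get the coding DNA strand: GCTGATTAGGCCCAATCGCACATCCAGAAGACTCCCATCGGGCCAA. The template strand is its reverse complement (complement CGACTAATCCGGGTTAGCGTGTAGGTCTTCTGAGGGTAGCCCGGTT, then reverse).

5'-TTGGCCCGATGGGAGTCTTCTGGATGTGCGATTGGGCCTAATCAGC-3'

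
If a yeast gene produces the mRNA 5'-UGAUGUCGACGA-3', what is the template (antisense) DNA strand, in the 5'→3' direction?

Replace U with T to get the coding DNA strand: TGATGTCGACGA. The template strand is its reverse complement (complement ACTACAGCTGCT, then reverse).

5′-TCGTCGACATCA-3′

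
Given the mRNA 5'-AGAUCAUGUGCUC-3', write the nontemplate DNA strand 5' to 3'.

5'-AGATCATGTGCTC-3'

The coding DNA strand has the same 5'→3' sequence as the mRNA with U replaced by T.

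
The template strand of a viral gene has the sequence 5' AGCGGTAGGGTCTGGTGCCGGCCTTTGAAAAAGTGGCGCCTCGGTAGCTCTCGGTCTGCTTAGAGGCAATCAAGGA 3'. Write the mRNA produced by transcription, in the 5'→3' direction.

The mRNA has the sequence of the coding strand (reverse complement of the template) with T→U. Reverse complement of AGCGGTAGGGTCTGGTGCCGGCCTTTGAAAAAGTGGCGCCTCGGTAGCTCTCGGTCTGCTTAGAGGCAATCAAGGA is TCCTTGATTGCCTCTAAGCAGACCGAGAGCTACCGAGGCGCCACTTTTTCAAAGGCCGGCACCAGACCCTACCGCT; then T→U.

5′-UCCUUGAUUGCCUCUAAGCAGACCGAGAGCUACCGAGGCGCCACUUUUUCAAAGGCCGGCACCAGACCCUACCGCU-3′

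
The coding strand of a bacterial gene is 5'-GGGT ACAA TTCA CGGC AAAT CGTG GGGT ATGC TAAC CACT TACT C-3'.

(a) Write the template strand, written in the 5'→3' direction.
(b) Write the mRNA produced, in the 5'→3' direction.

(a) 5′-GAGTAAGTGGTTAGCATACCCCACGATTTGCCGTGAATTGTACCC-3′
(b) 5'-GGGUACAAUUCACGGCAAAUCGUGGGGUAUGCUAACCACUUACUC-3'

(a) The template strand is the reverse complement of the coding strand: complement CCCATGTTAAGTGCCGTTTAGCACCCCATACGATTGGTGAATGAG, then reverse.
(b) mRNA matches the coding strand with T→U.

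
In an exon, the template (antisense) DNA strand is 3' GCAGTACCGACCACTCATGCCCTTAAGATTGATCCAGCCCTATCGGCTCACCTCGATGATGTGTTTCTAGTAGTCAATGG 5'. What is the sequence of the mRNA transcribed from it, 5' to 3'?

Reading the template 3'→5' as shown, RNA polymerase pairs each base (A→U, T→A, G↔C) to build mRNA 5'→3' directly.

5'-CGUCAUGGCUGGUGAGUACGGGAAUUCUAACUAGGUCGGGAUAGCCGAGUGGAGCUACUACACAAAGAUCAUCAGUUACC-3'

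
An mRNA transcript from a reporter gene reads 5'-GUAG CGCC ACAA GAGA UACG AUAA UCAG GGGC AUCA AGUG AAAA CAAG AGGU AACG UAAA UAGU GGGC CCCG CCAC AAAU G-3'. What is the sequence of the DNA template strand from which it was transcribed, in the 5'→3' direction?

5'-CATTTGTGGCGGGGCCCACTATTTACGTTACCTCTTGTTTTCACTTGATGCCCCTGATTATCGTATCTCTTGTGGCGCTAC-3'

Replace U with T to get the coding DNA strand: GTAGCGCCACAAGAGATACGATAATCAGGGGCATCAAGTGAAAACAAGAGGTAACGTAAATAGTGGGCCCCGCCACAAATG. The template strand is its reverse complement (complement CATCGCGGTGTTCTCTATGCTATTAGTCCCCGTAGTTCACTTTTGTTCTCCATTGCATTTATCACCCGGGGCGGTGTTTAC, then reverse).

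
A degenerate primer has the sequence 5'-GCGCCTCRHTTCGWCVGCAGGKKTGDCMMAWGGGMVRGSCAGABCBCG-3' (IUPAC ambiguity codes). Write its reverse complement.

Standard pairs A↔T, G↔C; ambiguity codes pair R↔Y, M↔K, W↔W, S↔S, B↔V, D↔H. Complement (CGCGGAGYDAAGCWGBCGTCCMMACHGKKTWCCCKBYCSGTCTVGVGC), then reverse for 5'→3'.

5'-CGVGVTCTGSCYBKCCCWTKKGHCAMMCCTGCBGWCGAADYGAGGCGC-3'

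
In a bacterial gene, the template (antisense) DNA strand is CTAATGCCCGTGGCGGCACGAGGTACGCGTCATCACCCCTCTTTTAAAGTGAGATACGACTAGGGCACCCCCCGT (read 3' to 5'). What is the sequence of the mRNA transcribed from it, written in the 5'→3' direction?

5′-GAUUACGGGCACCGCCGUGCUCCAUGCGCAGUAGUGGGGAGAAAAUUUCACUCUAUGCUGAUCCCGUGGGGGGCA-3′

Reading the template 3'→5' as shown, RNA polymerase pairs each base (A→U, T→A, G↔C) to build mRNA 5'→3' directly.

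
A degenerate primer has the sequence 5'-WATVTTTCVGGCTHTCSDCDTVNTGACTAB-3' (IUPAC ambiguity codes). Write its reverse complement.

5′-VTAGTCANBAHGHSGADAGCCBGAAABATW-3′

Standard pairs A↔T, G↔C; ambiguity codes pair W↔W, S↔S, B↔V, D↔H, N↔N. Complement (WTABAAAGBCCGADAGSHGHABNACTGATV), then reverse for 5'→3'.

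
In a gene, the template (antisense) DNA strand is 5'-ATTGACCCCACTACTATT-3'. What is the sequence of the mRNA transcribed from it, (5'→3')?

5′-AAUAGUAGUGGGGUCAAU-3′

RNA polymerase reads the template 3'→5' and synthesizes mRNA 5'→3' by base-pairing (A→U, T→A, G↔C). The complement of the template is TAACTGGGGTGATGATAA; antiparallel, so 5'→3' the coding strand is AATAGTAGTGGGGTCAAT. Replace T with U for the mRNA.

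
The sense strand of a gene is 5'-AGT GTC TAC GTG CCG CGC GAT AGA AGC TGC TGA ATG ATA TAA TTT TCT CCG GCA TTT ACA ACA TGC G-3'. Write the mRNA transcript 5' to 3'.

5'-AGUGUCUACGUGCCGCGCGAUAGAAGCUGCUGAAUGAUAUAAUUUUCUCCGGCAUUUACAACAUGCG-3'

mRNA has the coding-strand sequence with U in place of T.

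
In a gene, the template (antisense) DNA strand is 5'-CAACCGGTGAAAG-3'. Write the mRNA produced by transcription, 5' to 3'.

5'-CUUUCACCGGUUG-3'

The mRNA has the sequence of the coding strand (reverse complement of the template) with T→U. Reverse complement of CAACCGGTGAAAG is CTTTCACCGGTTG; then T→U.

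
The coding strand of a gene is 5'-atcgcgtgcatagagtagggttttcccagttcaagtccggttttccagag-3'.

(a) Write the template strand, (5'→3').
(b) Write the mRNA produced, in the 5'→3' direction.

(a) 5′-CTCTGGAAAACCGGACTTGAACTGGGAAAACCCTACTCTATGCACGCGAT-3′
(b) 5′-AUCGCGUGCAUAGAGUAGGGUUUUCCCAGUUCAAGUCCGGUUUUCCAGAG-3′

(a) The template strand is the reverse complement of the coding strand: complement TAGCGCACGTATCTCATCCCAAAAGGGTCAAGTTCAGGCCAAAAGGTCTC, then reverse.
(b) mRNA matches the coding strand with T→U.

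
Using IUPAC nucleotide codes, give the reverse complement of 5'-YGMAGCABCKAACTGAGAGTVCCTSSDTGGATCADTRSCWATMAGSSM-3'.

5'-KSSCTKATWGSYAHTGATCCAHSSAGGBACTCTCAGTTMGVTGCTKCR-3'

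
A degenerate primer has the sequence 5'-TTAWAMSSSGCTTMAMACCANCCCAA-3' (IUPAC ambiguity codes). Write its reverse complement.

5′-TTGGGNTGGTKTKAAGCSSSKTWTAA-3′

Standard pairs A↔T, G↔C; ambiguity codes pair M↔K, W↔W, S↔S, N↔N. Complement (AATWTKSSSCGAAKTKTGGTNGGGTT), then reverse for 5'→3'.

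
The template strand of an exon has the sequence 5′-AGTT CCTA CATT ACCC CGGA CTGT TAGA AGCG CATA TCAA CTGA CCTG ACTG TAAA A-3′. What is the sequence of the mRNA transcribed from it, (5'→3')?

RNA polymerase reads the template 3'→5' and synthesizes mRNA 5'→3' by base-pairing (A→U, T→A, G↔C). The complement of the template is TCAAGGATGTAATGGGGCCTGACAATCTTCGCGTATAGTTGACTGGACTGACATTTT; antiparallel, so 5'→3' the coding strand is TTTTACAGTCAGGTCAGTTGATATGCGCTTCTAACAGTCCGGGGTAATGTAGGAACT. Replace T with U for the mRNA.

5'-UUUUACAGUCAGGUCAGUUGAUAUGCGCUUCUAACAGUCCGGGGUAAUGUAGGAACU-3'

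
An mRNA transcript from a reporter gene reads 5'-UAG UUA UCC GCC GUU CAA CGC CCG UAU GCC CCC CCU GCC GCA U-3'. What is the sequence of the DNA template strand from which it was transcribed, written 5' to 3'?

5'-ATGCGGCAGGGGGGGCATACGGGCGTTGAACGGCGGATAACTA-3'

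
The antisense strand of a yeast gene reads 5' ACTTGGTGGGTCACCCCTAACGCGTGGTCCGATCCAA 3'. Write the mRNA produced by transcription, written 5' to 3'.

5'-UUGGAUCGGACCACGCGUUAGGGGUGACCCACCAAGU-3'

RNA polymerase reads the template 3'→5' and synthesizes mRNA 5'→3' by base-pairing (A→U, T→A, G↔C). The complement of the template is TGAACCACCCAGTGGGGATTGCGCACCAGGCTAGGTT; antiparallel, so 5'→3' the coding strand is TTGGATCGGACCACGCGTTAGGGGTGACCCACCAAGT. Replace T with U for the mRNA.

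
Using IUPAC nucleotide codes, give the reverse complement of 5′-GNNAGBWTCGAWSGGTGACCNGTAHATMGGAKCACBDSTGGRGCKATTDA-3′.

Standard pairs A↔T, G↔C; ambiguity codes pair R↔Y, M↔K, W↔W, S↔S, B↔V, D↔H, N↔N. Complement (CNNTCVWAGCTWSCCACTGGNCATDTAKCCTMGTGVHSACCYCGMTAAHT), then reverse for 5'→3'.

5'-THAATMGCYCCASHVGTGMTCCKATDTACNGGTCACCSWTCGAWVCTNNC-3'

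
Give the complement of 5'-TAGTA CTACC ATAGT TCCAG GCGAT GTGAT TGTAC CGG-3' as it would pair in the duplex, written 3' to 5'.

Base-pairing A↔T, G↔C gives the complement. The complementary strand is antiparallel, so paired with a 5'→3' strand it runs 3'→5'.

3′-ATCATGATGGTATCAAGGTCCGCTACACTAACATGGCC-5′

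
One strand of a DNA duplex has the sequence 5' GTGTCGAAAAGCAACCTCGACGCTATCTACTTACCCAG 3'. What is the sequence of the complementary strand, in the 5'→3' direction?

Pairing A↔T and G↔C gives CACAGCTTTTCGTTGGAGCTGCGATAGATGAATGGGTC, running 3'→5'. Reverse for the 5'→3' convention.

5′-CTGGGTAAGTAGATAGCGTCGAGGTTGCTTTTCGACAC-3′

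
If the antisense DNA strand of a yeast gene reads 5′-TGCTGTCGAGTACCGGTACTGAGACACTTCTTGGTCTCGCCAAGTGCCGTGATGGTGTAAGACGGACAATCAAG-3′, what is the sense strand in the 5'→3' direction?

5'-CTTGATTGTCCGTCTTACACCATCACGGCACTTGGCGAGACCAAGAAGTGTCTCAGTACCGGTACTCGACAGCA-3'

The coding strand is complementary and antiparallel to the template: take the complement (A↔T, G↔C) and reverse.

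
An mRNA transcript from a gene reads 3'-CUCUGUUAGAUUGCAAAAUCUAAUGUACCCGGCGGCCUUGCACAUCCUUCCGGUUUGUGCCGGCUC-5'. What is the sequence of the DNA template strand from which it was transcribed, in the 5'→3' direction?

Written 5'→3' the mRNA is CUCGGCCGUGUUUGGCCUUCCUACACGUUCCGGCGGCCCAUGUAAUCUAAAACGUUAGAUUGUCUC, so the coding DNA strand is CTCGGCCGTGTTTGGCCTTCCTACACGTTCCGGCGGCCCATGTAATCTAAAACGTTAGATTGTCTC. The template is its reverse complement.

5'-GAGACAATCTAACGTTTTAGATTACATGGGCCGCCGGAACGTGTAGGAAGGCCAAACACGGCCGAG-3'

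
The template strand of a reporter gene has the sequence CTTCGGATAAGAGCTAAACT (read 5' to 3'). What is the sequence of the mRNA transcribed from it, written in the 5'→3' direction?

The mRNA has the sequence of the coding strand (reverse complement of the template) with T→U. Reverse complement of CTTCGGATAAGAGCTAAACT is AGTTTAGCTCTTATCCGAAG; then T→U.

5′-AGUUUAGCUCUUAUCCGAAG-3′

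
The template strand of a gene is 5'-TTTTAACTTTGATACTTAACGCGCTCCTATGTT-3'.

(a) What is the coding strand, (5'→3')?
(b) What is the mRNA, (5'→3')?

(a) The coding strand is the reverse complement of the template: complement AAAATTGAAACTATGAATTGCGCGAGGATACAA, then reverse.
(b) mRNA has the coding-strand sequence with T→U.

(a) 5'-AACATAGGAGCGCGTTAAGTATCAAAGTTAAAA-3'
(b) 5′-AACAUAGGAGCGCGUUAAGUAUCAAAGUUAAAA-3′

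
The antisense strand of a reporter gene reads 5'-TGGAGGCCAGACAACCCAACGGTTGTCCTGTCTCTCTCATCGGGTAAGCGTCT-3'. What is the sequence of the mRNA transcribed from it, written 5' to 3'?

5′-AGACGCUUACCCGAUGAGAGAGACAGGACAACCGUUGGGUUGUCUGGCCUCCA-3′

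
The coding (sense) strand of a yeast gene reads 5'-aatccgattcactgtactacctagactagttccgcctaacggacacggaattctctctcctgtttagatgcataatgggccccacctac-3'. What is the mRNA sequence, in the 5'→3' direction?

5'-AAUCCGAUUCACUGUACUACCUAGACUAGUUCCGCCUAACGGACACGGAAUUCUCUCUCCUGUUUAGAUGCAUAAUGGGCCCCACCUAC-3'

The mRNA is synthesized from the template strand, so it matches the coding strand with T replaced by U.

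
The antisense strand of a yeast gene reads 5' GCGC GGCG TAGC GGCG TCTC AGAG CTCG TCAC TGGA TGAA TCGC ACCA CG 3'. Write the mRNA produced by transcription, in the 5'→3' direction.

The mRNA has the sequence of the coding strand (reverse complement of the template) with T→U. Reverse complement of GCGCGGCGTAGCGGCGTCTCAGAGCTCGTCACTGGATGAATCGCACCACG is CGTGGTGCGATTCATCCAGTGACGAGCTCTGAGACGCCGCTACGCCGCGC; then T→U.

5'-CGUGGUGCGAUUCAUCCAGUGACGAGCUCUGAGACGCCGCUACGCCGCGC-3'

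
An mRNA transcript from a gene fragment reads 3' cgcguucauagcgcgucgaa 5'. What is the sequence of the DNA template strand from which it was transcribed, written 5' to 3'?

Written 5'→3' the mRNA is AAGCUGCGCGAUACUUGCGC, so the coding DNA strand is AAGCTGCGCGATACTTGCGC. The template is its reverse complement.

5′-GCGCAAGTATCGCGCAGCTT-3′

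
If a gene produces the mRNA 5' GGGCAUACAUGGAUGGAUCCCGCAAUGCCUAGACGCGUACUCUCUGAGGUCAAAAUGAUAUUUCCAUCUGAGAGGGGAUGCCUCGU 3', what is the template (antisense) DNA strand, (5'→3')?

5'-ACGAGGCATCCCCTCTCAGATGGAAATATCATTTTGACCTCAGAGAGTACGCGTCTAGGCATTGCGGGATCCATCCATGTATGCCC-3'

Replace U with T to get the coding DNA strand: GGGCATACATGGATGGATCCCGCAATGCCTAGACGCGTACTCTCTGAGGTCAAAATGATATTTCCATCTGAGAGGGGATGCCTCGT. The template strand is its reverse complement (complement CCCGTATGTACCTACCTAGGGCGTTACGGATCTGCGCATGAGAGACTCCAGTTTTACTATAAAGGTAGACTCTCCCCTACGGAGCA, then reverse).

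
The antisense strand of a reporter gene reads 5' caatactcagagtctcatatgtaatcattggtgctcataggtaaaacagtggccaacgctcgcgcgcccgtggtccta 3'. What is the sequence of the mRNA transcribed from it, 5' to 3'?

5'-UAGGACCACGGGCGCGCGAGCGUUGGCCACUGUUUUACCUAUGAGCACCAAUGAUUACAUAUGAGACUCUGAGUAUUG-3'

RNA polymerase reads the template 3'→5' and synthesizes mRNA 5'→3' by base-pairing (A→U, T→A, G↔C). The complement of the template is GTTATGAGTCTCAGAGTATACATTAGTAACCACGAGTATCCATTTTGTCACCGGTTGCGAGCGCGCGGGCACCAGGAT; antiparallel, so 5'→3' the coding strand is TAGGACCACGGGCGCGCGAGCGTTGGCCACTGTTTTACCTATGAGCACCAATGATTACATATGAGACTCTGAGTATTG. Replace T with U for the mRNA.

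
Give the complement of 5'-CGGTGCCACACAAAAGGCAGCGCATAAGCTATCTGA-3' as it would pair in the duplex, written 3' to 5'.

Base-pairing A↔T, G↔C gives the complement. The complementary strand is antiparallel, so paired with a 5'→3' strand it runs 3'→5'.

3'-GCCACGGTGTGTTTTCCGTCGCGTATTCGATAGACT-5'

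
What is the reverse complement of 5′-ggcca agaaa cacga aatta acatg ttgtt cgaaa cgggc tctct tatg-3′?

5'-CATAAGAGAGCCCGTTTCGAACAACATGTTAATTTCGTGTTTCTTGGCC-3'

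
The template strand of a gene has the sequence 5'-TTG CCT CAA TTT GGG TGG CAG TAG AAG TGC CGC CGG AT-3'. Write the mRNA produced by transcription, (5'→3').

5'-AUCCGGCGGCACUUCUACUGCCACCCAAAUUGAGGCAA-3'

RNA polymerase reads the template 3'→5' and synthesizes mRNA 5'→3' by base-pairing (A→U, T→A, G↔C). The complement of the template is AACGGAGTTAAACCCACCGTCATCTTCACGGCGGCCTA; antiparallel, so 5'→3' the coding strand is ATCCGGCGGCACTTCTACTGCCACCCAAATTGAGGCAA. Replace T with U for the mRNA.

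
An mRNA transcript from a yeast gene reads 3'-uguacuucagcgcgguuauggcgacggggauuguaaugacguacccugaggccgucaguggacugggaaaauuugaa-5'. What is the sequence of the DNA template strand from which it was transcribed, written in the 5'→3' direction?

Written 5'→3' the mRNA is AAGUUUAAAAGGGUCAGGUGACUGCCGGAGUCCCAUGCAGUAAUGUUAGGGGCAGCGGUAUUGGCGCGACUUCAUGU, so the coding DNA strand is AAGTTTAAAAGGGTCAGGTGACTGCCGGAGTCCCATGCAGTAATGTTAGGGGCAGCGGTATTGGCGCGACTTCATGT. The template is its reverse complement.

5'-ACATGAAGTCGCGCCAATACCGCTGCCCCTAACATTACTGCATGGGACTCCGGCAGTCACCTGACCCTTTTAAACTT-3'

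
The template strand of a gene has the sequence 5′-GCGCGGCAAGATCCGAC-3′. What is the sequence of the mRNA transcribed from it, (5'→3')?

RNA polymerase reads the template 3'→5' and synthesizes mRNA 5'→3' by base-pairing (A→U, T→A, G↔C). The complement of the template is CGCGCCGTTCTAGGCTG; antiparallel, so 5'→3' the coding strand is GTCGGATCTTGCCGCGC. Replace T with U for the mRNA.

5'-GUCGGAUCUUGCCGCGC-3'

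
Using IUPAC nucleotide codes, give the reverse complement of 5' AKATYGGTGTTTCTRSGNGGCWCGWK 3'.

Standard pairs A↔T, G↔C; ambiguity codes pair R↔Y, K↔M, W↔W, S↔S, N↔N. Complement (TMTARCCACAAAGAYSCNCCGWGCWM), then reverse for 5'→3'.

5'-MWCGWGCCNCSYAGAAACACCRATMT-3'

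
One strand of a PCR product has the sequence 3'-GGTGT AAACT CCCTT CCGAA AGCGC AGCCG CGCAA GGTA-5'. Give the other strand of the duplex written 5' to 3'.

5′-CCACATTTGAGGGAAGGCTTTCGCGTCGGCGCGTTCCAT-3′

The strand is given 3'→5', so its complement runs 5'→3' in the same left-to-right order: pair each base A↔T, G↔C.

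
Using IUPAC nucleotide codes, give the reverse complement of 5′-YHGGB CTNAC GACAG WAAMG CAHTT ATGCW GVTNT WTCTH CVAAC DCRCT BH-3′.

5'-DVAGYGHGTTBGDAGAWANABCWGCATAADTGCKTTWCTGTCGTNAGVCCDR-3'

Standard pairs A↔T, G↔C; ambiguity codes pair R↔Y, M↔K, W↔W, B↔V, D↔H, N↔N. Complement (RDCCVGANTGCTGTCWTTKCGTDAATACGWCBANAWAGADGBTTGHGYGAVD), then reverse for 5'→3'.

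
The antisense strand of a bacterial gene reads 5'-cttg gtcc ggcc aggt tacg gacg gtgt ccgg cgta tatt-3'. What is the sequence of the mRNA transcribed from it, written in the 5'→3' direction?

The mRNA has the sequence of the coding strand (reverse complement of the template) with T→U. Reverse complement of CTTGGTCCGGCCAGGTTACGGACGGTGTCCGGCGTATATT is AATATACGCCGGACACCGTCCGTAACCTGGCCGGACCAAG; then T→U.

5'-AAUAUACGCCGGACACCGUCCGUAACCUGGCCGGACCAAG-3'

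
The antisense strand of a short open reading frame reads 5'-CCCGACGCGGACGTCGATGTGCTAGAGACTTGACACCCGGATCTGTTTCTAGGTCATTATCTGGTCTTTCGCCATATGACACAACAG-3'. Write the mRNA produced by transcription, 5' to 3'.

5'-CUGUUGUGUCAUAUGGCGAAAGACCAGAUAAUGACCUAGAAACAGAUCCGGGUGUCAAGUCUCUAGCACAUCGACGUCCGCGUCGGG-3'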